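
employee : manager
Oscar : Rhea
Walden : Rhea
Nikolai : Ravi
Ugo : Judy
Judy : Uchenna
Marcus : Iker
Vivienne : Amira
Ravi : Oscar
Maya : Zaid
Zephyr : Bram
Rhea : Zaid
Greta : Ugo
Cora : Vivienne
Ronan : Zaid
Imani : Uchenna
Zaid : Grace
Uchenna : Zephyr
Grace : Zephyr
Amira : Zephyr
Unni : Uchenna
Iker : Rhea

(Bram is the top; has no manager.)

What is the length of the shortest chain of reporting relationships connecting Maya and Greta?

Maya is 3 levels below Zephyr, and Greta is 4 levels below Zephyr (their lowest common manager). The shortest path runs up from Maya to Zephyr and back down to Greta: 3 + 4 = 7 links.

7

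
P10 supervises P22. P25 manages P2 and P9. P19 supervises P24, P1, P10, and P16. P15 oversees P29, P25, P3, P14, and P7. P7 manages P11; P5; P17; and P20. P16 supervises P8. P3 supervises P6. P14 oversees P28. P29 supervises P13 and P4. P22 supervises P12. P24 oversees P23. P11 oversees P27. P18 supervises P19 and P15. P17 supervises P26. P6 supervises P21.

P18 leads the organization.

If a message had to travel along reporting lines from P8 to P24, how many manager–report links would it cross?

3

P8 is 2 levels below P19, and P24 is 1 level below P19 (their lowest common manager). The shortest path runs up from P8 to P19 and back down to P24: 2 + 1 = 3 links.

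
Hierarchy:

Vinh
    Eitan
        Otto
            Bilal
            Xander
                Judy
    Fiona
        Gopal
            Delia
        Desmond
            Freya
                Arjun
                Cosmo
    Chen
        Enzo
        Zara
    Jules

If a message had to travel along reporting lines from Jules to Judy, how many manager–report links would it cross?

5

Jules is 1 level below Vinh, and Judy is 4 levels below Vinh (their lowest common manager). The shortest path runs up from Jules to Vinh and back down to Judy: 1 + 4 = 5 links.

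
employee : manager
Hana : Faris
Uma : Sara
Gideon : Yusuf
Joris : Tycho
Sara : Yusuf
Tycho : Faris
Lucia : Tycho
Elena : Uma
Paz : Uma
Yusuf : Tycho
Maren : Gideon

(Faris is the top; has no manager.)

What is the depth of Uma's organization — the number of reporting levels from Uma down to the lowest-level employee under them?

The longest chain under Uma runs Uma → Elena, which is 1 level below Uma.

1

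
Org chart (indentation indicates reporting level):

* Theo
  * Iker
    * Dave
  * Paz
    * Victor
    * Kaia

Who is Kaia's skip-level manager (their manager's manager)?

Kaia reports to Paz, and Paz reports to Theo. So Kaia's skip-level manager is Theo.

Theo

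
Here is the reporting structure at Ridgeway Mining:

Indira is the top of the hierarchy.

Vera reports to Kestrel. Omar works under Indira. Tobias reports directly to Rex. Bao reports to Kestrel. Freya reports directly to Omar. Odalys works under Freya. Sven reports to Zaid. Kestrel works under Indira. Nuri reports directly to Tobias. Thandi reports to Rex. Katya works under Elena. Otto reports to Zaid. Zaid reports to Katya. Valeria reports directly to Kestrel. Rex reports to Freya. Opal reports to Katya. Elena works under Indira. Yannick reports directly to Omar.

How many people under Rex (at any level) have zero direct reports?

2

The people in Rex's organization with no one reporting to them are Thandi, Nuri. That is 2.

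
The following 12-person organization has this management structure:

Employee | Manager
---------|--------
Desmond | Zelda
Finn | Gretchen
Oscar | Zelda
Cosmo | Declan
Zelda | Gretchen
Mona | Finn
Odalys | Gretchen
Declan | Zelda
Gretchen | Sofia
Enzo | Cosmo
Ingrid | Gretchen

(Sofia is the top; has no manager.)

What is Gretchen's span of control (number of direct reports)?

Gretchen directly manages Odalys, Finn, Zelda, Ingrid. That is 4 direct reports.

4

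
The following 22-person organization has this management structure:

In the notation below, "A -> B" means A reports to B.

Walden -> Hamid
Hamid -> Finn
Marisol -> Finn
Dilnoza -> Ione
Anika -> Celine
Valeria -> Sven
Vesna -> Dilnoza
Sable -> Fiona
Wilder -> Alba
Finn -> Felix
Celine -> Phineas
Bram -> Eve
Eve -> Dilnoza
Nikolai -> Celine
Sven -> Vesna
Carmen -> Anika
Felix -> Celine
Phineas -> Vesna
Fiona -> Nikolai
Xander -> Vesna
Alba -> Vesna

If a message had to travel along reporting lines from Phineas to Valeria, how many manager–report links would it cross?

3

Phineas is 1 level below Vesna, and Valeria is 2 levels below Vesna (their lowest common manager). The shortest path runs up from Phineas to Vesna and back down to Valeria: 1 + 2 = 3 links.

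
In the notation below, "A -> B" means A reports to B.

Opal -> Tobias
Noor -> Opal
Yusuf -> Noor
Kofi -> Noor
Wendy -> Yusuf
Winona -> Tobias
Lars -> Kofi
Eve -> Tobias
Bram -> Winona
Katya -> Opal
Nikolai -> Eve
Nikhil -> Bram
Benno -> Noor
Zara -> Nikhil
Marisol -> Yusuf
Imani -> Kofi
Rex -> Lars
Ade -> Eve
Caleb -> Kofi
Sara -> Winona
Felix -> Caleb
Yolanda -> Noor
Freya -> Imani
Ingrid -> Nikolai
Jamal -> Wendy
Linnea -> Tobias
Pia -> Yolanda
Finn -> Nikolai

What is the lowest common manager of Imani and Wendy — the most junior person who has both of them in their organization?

Noor

Imani's chain of managers is Kofi, Noor, Opal, Tobias. Wendy's chain of managers is Yusuf, Noor, Opal, Tobias. The first manager that appears in both chains is Noor.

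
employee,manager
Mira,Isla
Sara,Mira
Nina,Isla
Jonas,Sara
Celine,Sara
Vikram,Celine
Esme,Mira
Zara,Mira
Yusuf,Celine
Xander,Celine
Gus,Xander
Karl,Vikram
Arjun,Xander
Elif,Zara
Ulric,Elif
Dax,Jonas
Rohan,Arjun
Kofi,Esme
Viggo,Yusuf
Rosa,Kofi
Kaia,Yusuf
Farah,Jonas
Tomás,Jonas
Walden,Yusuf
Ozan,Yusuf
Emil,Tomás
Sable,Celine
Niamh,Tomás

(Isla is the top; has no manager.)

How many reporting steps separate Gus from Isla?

5

Chain from Gus up to Isla: Gus → Xander → Celine → Sara → Mira → Isla. That is 5 steps up, so Gus is 5 levels below Isla.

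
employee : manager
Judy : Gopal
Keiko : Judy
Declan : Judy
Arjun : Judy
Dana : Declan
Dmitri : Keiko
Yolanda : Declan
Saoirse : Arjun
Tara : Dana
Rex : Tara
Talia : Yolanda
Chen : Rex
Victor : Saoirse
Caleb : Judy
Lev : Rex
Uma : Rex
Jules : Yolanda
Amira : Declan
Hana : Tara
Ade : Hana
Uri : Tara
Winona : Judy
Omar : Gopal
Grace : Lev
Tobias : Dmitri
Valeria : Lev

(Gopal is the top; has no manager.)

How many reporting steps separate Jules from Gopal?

4

Chain from Jules up to Gopal: Jules → Yolanda → Declan → Judy → Gopal. That is 4 steps up, so Jules is 4 levels below Gopal.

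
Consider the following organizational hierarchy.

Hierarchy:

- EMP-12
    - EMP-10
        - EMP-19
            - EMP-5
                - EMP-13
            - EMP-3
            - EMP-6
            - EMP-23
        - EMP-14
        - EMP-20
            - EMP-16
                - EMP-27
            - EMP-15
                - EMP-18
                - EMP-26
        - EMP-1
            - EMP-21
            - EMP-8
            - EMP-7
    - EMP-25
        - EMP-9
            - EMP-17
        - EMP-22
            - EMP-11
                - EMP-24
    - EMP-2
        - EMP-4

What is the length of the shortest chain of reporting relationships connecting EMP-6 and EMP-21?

EMP-6 is 2 levels below EMP-10, and EMP-21 is 2 levels below EMP-10 (their lowest common manager). The shortest path runs up from EMP-6 to EMP-10 and back down to EMP-21: 2 + 2 = 4 links.

4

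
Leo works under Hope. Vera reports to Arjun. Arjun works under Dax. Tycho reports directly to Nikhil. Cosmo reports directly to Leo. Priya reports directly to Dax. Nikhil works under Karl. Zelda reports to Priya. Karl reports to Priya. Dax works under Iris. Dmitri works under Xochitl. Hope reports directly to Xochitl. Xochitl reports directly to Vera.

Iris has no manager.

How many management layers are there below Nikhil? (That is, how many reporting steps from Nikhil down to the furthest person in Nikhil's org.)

1

The longest chain under Nikhil runs Nikhil → Tycho, which is 1 level below Nikhil.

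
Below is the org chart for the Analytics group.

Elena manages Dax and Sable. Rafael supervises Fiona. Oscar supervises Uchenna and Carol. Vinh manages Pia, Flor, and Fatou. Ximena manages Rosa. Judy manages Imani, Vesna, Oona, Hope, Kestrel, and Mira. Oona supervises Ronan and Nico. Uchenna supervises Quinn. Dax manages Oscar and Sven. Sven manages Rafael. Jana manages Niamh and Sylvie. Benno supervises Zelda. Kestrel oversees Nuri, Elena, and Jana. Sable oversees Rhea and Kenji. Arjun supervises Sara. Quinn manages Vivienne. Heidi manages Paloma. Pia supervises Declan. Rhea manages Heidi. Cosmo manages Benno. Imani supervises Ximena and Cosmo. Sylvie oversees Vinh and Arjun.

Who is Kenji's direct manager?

Kenji reports directly to Sable.

Sable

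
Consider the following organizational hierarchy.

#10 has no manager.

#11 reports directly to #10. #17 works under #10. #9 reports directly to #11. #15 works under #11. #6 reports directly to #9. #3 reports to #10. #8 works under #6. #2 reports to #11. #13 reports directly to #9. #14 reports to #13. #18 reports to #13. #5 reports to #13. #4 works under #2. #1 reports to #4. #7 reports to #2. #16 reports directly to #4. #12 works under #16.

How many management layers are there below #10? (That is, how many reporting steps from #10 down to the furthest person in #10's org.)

5

The longest chain under #10 runs #10 → #11 → #2 → #4 → #16 → #12, which is 5 levels below #10.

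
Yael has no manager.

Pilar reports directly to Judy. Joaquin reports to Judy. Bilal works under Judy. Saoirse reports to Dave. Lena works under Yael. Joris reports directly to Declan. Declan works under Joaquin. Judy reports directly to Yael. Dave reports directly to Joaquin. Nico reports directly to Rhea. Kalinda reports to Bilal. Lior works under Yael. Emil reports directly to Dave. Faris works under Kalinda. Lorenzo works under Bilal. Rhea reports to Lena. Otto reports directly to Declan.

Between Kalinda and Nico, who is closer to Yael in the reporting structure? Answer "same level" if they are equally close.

Both Kalinda and Nico are 3 levels below Yael.

same level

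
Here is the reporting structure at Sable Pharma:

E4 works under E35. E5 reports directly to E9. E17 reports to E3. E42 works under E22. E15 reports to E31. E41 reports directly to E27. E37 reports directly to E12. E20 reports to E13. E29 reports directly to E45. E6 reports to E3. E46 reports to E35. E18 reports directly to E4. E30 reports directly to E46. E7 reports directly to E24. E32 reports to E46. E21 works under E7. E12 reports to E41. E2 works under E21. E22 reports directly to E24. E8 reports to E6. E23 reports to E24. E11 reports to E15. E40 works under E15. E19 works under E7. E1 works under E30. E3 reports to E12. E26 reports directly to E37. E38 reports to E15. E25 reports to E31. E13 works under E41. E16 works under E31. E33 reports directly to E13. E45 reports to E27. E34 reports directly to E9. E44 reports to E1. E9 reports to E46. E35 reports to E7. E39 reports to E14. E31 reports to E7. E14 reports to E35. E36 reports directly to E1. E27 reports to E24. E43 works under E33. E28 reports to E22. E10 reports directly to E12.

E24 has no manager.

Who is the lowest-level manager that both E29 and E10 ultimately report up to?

E29's chain of managers is E45, E27, E24. E10's chain of managers is E12, E41, E27, E24. The first manager that appears in both chains is E27.

E27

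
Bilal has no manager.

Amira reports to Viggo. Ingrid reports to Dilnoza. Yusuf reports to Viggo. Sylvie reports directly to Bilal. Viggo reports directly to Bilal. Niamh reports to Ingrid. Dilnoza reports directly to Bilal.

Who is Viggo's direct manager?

Viggo reports directly to Bilal.

Bilal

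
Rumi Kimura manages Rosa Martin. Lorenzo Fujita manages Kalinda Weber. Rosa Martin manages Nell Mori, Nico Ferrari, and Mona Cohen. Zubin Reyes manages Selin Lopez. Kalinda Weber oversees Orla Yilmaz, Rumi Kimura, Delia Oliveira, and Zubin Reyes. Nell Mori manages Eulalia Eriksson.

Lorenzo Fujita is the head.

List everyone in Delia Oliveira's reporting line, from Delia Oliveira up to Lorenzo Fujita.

Delia Oliveira reports to Kalinda Weber. Kalinda Weber reports to Lorenzo Fujita. Lorenzo Fujita is at the top.

Delia Oliveira -> Kalinda Weber -> Lorenzo Fujita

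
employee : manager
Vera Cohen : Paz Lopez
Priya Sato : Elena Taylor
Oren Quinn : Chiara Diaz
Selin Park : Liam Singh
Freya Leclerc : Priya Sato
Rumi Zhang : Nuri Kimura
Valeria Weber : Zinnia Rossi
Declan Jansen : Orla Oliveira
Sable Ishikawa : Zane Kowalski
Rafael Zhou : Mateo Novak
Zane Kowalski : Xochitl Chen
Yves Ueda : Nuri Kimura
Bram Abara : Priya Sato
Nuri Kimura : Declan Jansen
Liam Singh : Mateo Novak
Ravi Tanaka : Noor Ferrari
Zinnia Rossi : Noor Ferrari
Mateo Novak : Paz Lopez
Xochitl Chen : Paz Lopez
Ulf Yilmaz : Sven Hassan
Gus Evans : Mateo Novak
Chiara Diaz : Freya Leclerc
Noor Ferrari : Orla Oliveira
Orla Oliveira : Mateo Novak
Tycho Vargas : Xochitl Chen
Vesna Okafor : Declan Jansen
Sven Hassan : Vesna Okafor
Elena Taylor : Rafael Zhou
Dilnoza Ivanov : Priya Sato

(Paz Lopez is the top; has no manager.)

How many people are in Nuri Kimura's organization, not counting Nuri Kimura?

2

Nuri Kimura directly manages Yves Ueda, Rumi Zhang. Yves Ueda has no reports. Rumi Zhang has no reports. So Nuri Kimura's organization is 2 direct reports plus everyone under them: 1 + 1 = 2.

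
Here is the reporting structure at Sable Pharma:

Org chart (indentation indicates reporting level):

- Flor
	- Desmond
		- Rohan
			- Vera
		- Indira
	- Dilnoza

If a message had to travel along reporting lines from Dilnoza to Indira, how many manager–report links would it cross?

Dilnoza is 1 level below Flor, and Indira is 2 levels below Flor (their lowest common manager). The shortest path runs up from Dilnoza to Flor and back down to Indira: 1 + 2 = 3 links.

3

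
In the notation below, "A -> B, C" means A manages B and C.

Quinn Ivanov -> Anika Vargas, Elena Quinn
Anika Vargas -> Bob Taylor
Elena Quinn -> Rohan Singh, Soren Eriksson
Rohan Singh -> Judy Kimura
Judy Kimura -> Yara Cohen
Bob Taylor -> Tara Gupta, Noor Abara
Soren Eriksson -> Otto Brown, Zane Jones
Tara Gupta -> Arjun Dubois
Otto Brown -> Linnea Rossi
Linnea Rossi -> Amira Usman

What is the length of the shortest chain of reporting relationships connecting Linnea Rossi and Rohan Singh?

4

Linnea Rossi is 3 levels below Elena Quinn, and Rohan Singh is 1 level below Elena Quinn (their lowest common manager). The shortest path runs up from Linnea Rossi to Elena Quinn and back down to Rohan Singh: 3 + 1 = 4 links.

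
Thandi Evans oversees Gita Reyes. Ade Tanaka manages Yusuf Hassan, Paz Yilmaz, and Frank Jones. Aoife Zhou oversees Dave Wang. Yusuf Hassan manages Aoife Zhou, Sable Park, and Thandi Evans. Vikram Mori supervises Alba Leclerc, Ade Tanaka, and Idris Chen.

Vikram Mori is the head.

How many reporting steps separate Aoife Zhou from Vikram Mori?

3

Chain from Aoife Zhou up to Vikram Mori: Aoife Zhou → Yusuf Hassan → Ade Tanaka → Vikram Mori. That is 3 steps up, so Aoife Zhou is 3 levels below Vikram Mori.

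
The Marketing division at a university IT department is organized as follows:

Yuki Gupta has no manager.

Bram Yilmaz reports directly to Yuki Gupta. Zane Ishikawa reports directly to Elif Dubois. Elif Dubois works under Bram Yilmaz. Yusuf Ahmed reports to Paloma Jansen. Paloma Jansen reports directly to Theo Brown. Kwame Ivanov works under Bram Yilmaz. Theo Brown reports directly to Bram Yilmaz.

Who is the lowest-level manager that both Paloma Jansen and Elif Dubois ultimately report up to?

Paloma Jansen's chain of managers is Theo Brown, Bram Yilmaz, Yuki Gupta. Elif Dubois's chain of managers is Bram Yilmaz, Yuki Gupta. The first manager that appears in both chains is Bram Yilmaz.

Bram Yilmaz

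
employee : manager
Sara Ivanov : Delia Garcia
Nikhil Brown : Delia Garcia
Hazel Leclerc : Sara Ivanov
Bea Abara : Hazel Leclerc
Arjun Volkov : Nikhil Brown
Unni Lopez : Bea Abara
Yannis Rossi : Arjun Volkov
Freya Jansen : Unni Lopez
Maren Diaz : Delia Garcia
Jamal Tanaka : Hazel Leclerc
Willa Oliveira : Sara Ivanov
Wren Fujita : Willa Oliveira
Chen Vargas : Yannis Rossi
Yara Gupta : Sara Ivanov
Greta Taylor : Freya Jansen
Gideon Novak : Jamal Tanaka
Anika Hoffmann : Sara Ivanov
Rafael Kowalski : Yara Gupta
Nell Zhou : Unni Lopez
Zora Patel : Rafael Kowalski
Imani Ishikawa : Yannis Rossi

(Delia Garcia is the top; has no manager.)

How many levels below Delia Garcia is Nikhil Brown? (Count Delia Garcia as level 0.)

Chain from Nikhil Brown up to Delia Garcia: Nikhil Brown → Delia Garcia. That is 1 step up, so Nikhil Brown is 1 level below Delia Garcia.

1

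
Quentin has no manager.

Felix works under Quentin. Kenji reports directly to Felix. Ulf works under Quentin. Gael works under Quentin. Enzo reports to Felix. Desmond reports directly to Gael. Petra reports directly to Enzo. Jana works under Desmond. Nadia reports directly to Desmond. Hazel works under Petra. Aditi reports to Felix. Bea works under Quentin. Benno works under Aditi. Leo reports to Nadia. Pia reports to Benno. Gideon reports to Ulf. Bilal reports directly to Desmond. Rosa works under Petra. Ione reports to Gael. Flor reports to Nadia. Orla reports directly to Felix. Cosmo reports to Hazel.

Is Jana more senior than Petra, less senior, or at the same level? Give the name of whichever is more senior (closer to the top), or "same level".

Both Jana and Petra are 3 levels below Quentin.

same level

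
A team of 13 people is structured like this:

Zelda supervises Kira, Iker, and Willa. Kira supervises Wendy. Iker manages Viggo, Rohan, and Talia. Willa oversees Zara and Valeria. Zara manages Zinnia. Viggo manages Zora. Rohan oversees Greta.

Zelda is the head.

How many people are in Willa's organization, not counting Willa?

Willa directly manages Zara, Valeria. Under Zara: Zinnia (1). Valeria has no reports. So Willa's organization is 2 direct reports plus everyone under them: 2 + 1 = 3.

3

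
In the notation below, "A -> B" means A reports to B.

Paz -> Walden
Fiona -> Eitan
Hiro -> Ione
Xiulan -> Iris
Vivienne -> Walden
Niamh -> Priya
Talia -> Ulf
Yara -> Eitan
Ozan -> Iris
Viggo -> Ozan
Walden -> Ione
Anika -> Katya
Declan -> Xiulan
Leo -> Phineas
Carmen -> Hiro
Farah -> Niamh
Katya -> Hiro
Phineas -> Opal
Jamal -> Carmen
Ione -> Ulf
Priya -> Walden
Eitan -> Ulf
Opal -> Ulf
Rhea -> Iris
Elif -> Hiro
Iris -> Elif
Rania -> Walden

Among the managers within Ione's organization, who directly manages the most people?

Walden

Direct-report counts within Ione's organization: Ione has 2; Walden has 4; Priya has 1; Niamh has 1; Hiro has 3; Katya has 1; Carmen has 1; Elif has 1; Iris has 3; Xiulan has 1; Ozan has 1. The largest is 4, held by Walden.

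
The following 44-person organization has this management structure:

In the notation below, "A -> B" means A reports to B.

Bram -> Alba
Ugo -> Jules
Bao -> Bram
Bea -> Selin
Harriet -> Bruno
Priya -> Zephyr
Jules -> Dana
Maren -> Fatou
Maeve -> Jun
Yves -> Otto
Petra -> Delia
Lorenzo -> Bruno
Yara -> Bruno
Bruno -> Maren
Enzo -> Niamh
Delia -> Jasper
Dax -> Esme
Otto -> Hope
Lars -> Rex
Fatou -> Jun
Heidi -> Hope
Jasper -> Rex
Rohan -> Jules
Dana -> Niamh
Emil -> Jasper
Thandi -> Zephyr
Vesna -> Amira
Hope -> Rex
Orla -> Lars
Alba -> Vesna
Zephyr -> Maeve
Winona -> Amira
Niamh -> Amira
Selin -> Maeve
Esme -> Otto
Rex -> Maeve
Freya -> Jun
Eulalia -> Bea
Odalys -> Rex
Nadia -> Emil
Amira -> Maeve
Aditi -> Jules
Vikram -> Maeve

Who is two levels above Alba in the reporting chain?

Alba reports to Vesna, and Vesna reports to Amira. So Alba's skip-level manager is Amira.

Amira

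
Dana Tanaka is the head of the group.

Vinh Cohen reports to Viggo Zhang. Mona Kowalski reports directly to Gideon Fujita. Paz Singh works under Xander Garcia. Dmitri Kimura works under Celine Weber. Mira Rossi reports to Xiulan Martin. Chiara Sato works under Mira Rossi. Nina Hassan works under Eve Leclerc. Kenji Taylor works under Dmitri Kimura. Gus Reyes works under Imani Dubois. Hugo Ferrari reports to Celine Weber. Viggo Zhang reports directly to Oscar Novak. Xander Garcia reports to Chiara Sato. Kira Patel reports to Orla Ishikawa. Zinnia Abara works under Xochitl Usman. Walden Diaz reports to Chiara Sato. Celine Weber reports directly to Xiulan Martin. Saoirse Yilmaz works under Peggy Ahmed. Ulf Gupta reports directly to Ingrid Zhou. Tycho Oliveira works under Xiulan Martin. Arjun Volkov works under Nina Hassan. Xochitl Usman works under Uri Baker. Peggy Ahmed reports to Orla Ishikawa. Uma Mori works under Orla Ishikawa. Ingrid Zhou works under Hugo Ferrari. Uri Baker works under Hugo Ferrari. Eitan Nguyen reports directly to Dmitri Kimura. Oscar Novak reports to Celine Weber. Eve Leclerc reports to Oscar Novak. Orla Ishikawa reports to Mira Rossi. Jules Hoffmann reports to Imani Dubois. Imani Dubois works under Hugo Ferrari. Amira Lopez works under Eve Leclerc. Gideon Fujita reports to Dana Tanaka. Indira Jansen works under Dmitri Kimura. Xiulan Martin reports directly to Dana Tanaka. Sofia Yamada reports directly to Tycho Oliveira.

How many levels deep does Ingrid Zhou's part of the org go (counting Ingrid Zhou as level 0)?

The longest chain under Ingrid Zhou runs Ingrid Zhou → Ulf Gupta, which is 1 level below Ingrid Zhou.

1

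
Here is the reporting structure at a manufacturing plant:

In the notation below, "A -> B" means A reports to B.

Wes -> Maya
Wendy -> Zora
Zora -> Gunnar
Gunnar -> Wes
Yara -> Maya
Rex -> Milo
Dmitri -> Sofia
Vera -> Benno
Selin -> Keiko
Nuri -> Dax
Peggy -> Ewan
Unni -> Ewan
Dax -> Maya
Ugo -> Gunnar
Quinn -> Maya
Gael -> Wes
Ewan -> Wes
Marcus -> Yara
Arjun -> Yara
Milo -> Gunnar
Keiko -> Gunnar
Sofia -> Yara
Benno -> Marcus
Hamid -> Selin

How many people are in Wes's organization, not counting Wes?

Wes directly manages Ewan, Gunnar, Gael. Under Ewan: Peggy, Unni (2). Under Gunnar: Ugo, Zora, Wendy, Keiko, Selin, Hamid, Milo, Rex (8). Gael has no reports. So Wes's organization is 3 direct reports plus everyone under them: 3 + 9 + 1 = 13.

13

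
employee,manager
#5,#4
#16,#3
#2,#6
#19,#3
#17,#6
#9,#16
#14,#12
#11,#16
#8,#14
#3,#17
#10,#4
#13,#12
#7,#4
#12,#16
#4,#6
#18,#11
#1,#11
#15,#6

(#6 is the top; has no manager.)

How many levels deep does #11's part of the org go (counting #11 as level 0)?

1

The longest chain under #11 runs #11 → #1, which is 1 level below #11.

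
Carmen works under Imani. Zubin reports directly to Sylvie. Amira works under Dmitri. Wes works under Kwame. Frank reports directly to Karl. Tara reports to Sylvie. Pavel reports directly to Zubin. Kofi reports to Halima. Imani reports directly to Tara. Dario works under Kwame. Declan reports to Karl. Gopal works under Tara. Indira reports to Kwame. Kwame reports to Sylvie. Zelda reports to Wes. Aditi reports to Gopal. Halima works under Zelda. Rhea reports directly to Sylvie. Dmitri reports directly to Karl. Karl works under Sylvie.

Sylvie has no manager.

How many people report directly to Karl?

3

Karl directly manages Dmitri, Frank, Declan. That is 3 direct reports.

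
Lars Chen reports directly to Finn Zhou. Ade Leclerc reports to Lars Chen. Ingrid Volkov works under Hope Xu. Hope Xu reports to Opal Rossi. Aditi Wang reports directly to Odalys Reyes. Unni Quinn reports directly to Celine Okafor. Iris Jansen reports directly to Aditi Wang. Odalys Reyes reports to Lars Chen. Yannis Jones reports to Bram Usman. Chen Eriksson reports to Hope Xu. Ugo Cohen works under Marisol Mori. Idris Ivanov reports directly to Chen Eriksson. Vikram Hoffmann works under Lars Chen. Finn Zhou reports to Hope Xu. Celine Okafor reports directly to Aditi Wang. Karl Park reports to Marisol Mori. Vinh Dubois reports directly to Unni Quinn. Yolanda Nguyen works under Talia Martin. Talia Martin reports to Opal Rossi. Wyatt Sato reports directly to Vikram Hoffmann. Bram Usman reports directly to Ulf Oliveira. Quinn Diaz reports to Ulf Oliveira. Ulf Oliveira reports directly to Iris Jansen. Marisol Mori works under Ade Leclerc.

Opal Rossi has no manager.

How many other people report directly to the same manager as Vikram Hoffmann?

2

Vikram Hoffmann reports to Lars Chen. Lars Chen's other direct reports are Ade Leclerc, Odalys Reyes — 2 peers.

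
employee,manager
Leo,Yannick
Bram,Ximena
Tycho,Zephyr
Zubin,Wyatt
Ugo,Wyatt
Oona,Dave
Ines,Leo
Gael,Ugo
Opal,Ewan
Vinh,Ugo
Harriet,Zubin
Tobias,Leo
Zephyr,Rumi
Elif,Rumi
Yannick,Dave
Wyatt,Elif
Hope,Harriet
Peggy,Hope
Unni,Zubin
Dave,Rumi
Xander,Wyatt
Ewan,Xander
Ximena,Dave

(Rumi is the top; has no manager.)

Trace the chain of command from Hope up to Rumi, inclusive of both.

Hope reports to Harriet. Harriet reports to Zubin. Zubin reports to Wyatt. Wyatt reports to Elif. Elif reports to Rumi. Rumi is at the top.

Hope -> Harriet -> Zubin -> Wyatt -> Elif -> Rumi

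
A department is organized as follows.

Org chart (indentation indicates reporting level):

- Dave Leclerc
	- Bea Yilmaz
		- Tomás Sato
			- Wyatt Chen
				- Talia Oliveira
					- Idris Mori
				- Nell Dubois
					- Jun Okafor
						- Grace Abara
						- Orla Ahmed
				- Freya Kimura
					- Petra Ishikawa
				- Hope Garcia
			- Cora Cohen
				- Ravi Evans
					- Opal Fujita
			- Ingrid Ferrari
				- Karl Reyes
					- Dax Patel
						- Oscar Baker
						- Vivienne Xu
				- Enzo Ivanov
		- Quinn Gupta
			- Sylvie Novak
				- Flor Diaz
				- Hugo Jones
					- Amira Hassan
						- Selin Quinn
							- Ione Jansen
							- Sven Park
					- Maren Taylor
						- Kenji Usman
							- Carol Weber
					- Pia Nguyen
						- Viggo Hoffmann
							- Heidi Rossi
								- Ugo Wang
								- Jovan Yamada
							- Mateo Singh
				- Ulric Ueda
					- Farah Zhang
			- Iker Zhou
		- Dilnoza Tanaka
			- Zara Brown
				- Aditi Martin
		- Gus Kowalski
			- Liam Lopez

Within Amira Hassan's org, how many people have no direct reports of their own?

The people in Amira Hassan's organization with no one reporting to them are Sven Park, Ione Jansen. That is 2.

2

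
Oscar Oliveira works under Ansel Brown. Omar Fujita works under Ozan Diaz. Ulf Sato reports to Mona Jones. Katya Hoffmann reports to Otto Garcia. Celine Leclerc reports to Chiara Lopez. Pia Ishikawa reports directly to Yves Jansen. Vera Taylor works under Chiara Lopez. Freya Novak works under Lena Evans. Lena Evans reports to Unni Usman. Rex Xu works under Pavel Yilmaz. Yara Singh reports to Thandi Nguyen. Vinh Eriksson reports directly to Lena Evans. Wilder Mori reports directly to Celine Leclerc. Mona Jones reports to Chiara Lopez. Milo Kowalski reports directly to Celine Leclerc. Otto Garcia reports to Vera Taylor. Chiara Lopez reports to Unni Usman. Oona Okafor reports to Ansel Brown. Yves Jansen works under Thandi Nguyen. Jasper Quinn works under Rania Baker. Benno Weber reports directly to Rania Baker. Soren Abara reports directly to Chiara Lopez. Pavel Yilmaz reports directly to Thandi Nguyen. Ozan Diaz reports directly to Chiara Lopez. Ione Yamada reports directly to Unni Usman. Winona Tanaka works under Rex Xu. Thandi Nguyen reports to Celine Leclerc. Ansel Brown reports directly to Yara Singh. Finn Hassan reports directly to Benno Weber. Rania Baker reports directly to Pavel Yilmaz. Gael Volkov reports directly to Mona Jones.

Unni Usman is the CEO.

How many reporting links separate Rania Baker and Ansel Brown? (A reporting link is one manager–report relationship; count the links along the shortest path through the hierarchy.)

4

Rania Baker is 2 levels below Thandi Nguyen, and Ansel Brown is 2 levels below Thandi Nguyen (their lowest common manager). The shortest path runs up from Rania Baker to Thandi Nguyen and back down to Ansel Brown: 2 + 2 = 4 links.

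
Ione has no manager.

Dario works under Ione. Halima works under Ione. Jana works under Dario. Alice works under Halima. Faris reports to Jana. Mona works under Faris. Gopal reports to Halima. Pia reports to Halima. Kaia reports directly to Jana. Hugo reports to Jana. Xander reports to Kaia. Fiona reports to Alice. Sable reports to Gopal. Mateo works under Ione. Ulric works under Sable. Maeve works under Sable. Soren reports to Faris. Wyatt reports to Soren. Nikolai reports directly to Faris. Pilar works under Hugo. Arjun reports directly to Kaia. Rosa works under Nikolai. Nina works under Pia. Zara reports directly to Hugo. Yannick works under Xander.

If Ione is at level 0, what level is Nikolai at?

Chain from Nikolai up to Ione: Nikolai → Faris → Jana → Dario → Ione. That is 4 steps up, so Nikolai is 4 levels below Ione.

4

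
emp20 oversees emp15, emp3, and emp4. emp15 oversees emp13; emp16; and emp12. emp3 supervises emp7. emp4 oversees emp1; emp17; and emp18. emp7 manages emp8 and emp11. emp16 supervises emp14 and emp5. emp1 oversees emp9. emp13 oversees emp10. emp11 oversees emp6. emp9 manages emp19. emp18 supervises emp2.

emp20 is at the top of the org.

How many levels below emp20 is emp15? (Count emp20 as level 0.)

Chain from emp15 up to emp20: emp15 → emp20. That is 1 step up, so emp15 is 1 level below emp20.

1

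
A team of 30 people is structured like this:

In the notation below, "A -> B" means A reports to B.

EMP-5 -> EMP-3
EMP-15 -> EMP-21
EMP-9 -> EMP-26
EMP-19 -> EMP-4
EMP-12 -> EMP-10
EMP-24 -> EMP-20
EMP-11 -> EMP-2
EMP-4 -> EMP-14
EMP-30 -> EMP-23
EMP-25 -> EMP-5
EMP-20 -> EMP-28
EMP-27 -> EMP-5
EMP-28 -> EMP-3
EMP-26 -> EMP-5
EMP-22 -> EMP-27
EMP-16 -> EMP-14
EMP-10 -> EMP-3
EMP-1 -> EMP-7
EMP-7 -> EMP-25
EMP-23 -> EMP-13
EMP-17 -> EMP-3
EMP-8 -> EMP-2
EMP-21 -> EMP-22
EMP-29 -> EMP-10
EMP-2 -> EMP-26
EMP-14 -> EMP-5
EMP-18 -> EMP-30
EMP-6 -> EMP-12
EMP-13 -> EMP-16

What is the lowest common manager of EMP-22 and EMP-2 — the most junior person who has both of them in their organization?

EMP-22's chain of managers is EMP-27, EMP-5, EMP-3. EMP-2's chain of managers is EMP-26, EMP-5, EMP-3. The first manager that appears in both chains is EMP-5.

EMP-5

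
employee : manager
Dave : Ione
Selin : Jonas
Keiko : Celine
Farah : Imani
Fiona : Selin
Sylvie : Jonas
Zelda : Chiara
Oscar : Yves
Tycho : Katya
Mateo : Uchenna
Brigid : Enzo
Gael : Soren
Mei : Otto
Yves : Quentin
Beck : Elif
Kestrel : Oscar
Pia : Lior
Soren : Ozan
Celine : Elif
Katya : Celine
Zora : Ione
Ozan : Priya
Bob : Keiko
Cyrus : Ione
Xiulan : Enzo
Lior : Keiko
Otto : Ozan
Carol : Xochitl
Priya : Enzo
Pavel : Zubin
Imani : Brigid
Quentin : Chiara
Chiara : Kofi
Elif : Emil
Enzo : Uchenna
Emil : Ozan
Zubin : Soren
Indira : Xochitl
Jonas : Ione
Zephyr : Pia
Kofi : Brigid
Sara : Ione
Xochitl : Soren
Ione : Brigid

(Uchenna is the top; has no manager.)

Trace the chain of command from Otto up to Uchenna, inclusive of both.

Otto -> Ozan -> Priya -> Enzo -> Uchenna

Otto reports to Ozan. Ozan reports to Priya. Priya reports to Enzo. Enzo reports to Uchenna. Uchenna is at the top.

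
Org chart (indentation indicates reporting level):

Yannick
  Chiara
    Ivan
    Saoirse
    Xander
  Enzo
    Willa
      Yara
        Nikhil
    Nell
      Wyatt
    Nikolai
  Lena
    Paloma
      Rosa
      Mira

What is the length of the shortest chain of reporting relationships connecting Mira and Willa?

5

Mira is 3 levels below Yannick, and Willa is 2 levels below Yannick (their lowest common manager). The shortest path runs up from Mira to Yannick and back down to Willa: 3 + 2 = 5 links.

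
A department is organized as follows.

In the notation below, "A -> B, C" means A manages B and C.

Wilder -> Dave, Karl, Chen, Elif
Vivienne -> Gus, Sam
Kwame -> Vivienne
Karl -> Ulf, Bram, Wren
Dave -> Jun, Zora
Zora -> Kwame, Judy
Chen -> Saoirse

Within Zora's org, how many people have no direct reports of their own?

3

The people in Zora's organization with no one reporting to them are Judy, Sam, Gus. That is 3.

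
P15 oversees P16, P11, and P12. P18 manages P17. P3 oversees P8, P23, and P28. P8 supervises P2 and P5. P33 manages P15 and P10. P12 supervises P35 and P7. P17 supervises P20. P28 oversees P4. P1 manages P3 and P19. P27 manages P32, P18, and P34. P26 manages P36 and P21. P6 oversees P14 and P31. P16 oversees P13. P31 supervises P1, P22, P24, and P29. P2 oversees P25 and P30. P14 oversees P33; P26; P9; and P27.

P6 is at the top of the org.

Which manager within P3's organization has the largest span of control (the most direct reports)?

Direct-report counts within P3's organization: P3 has 3; P28 has 1; P8 has 2; P2 has 2. The largest is 3, held by P3.

P3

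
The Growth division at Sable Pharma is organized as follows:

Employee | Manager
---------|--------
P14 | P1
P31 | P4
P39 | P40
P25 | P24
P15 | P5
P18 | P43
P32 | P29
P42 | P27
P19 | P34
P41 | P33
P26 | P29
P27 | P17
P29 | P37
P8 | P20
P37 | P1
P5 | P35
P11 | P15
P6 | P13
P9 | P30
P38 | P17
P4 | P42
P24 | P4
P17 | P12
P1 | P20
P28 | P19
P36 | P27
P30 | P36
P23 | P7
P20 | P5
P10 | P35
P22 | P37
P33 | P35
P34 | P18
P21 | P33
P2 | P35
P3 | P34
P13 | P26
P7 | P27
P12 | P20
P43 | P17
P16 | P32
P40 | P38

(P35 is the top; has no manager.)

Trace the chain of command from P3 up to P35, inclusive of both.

P3 reports to P34. P34 reports to P18. P18 reports to P43. P43 reports to P17. P17 reports to P12. P12 reports to P20. P20 reports to P5. P5 reports to P35. P35 is at the top.

P3 -> P34 -> P18 -> P43 -> P17 -> P12 -> P20 -> P5 -> P35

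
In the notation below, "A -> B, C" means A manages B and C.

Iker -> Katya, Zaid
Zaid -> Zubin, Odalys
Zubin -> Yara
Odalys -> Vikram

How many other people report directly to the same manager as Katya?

1

Katya reports to Iker. Iker's other direct reports are Zaid — 1 peer.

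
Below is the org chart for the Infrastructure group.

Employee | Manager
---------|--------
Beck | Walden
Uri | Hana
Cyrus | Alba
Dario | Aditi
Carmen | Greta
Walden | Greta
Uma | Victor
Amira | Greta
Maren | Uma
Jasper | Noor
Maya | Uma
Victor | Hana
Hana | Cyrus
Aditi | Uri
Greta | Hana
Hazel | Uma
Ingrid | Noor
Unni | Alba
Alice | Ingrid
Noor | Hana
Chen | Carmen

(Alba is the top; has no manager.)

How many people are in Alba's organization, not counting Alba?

Alba directly manages Cyrus, Unni. Under Cyrus: Hana, Noor, Jasper, Ingrid, Alice, Uri, Aditi, Dario, Greta, Carmen, Chen, Amira, Walden, Beck, Victor, Uma, Hazel, Maya, Maren (19). Unni has no reports. So Alba's organization is 2 direct reports plus everyone under them: 20 + 1 = 21.

21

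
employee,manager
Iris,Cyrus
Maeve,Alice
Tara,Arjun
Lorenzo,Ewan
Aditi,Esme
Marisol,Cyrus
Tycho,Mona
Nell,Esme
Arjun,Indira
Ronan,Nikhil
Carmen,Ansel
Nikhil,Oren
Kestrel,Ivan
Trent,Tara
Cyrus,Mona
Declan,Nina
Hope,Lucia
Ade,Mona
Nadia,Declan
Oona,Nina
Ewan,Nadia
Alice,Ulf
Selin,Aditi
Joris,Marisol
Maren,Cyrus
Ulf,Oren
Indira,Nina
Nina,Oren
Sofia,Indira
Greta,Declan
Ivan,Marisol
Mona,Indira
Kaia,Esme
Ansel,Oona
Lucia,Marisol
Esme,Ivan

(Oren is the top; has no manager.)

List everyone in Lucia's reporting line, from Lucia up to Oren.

Lucia -> Marisol -> Cyrus -> Mona -> Indira -> Nina -> Oren

Lucia reports to Marisol. Marisol reports to Cyrus. Cyrus reports to Mona. Mona reports to Indira. Indira reports to Nina. Nina reports to Oren. Oren is at the top.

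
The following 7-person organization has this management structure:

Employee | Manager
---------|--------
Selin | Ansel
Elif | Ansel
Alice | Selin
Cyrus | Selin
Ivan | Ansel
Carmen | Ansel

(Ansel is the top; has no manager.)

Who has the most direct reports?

Ansel

Direct-report counts: Ansel has 4; Selin has 2. The largest is 4, held by Ansel.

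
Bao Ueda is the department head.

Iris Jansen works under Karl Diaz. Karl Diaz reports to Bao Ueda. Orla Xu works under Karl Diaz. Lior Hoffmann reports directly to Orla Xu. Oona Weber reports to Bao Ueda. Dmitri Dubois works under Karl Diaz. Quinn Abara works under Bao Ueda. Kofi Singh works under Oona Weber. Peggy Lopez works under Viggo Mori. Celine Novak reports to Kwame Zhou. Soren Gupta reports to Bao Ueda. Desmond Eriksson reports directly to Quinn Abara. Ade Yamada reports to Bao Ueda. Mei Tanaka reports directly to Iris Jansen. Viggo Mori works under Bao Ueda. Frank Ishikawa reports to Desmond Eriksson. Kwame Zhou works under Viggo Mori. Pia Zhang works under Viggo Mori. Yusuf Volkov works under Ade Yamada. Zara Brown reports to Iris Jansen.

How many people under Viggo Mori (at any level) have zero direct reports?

The people in Viggo Mori's organization with no one reporting to them are Pia Zhang, Peggy Lopez, Celine Novak. That is 3.

3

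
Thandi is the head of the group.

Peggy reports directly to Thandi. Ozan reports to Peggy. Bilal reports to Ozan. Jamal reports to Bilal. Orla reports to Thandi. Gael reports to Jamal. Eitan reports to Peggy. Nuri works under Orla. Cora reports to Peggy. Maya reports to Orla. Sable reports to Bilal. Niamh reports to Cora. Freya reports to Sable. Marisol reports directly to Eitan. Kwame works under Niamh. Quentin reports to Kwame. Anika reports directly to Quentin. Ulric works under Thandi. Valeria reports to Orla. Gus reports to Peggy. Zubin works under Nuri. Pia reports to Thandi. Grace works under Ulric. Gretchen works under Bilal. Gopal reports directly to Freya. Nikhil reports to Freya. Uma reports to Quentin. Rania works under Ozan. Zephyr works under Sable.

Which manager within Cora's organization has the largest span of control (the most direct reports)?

Direct-report counts within Cora's organization: Cora has 1; Niamh has 1; Kwame has 1; Quentin has 2. The largest is 2, held by Quentin.

Quentin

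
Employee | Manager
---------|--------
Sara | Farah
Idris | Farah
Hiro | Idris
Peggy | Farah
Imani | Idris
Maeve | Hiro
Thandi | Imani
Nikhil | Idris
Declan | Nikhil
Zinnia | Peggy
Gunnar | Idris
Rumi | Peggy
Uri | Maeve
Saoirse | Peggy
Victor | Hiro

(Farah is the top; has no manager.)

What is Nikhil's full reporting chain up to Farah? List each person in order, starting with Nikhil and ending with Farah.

Nikhil reports to Idris. Idris reports to Farah. Farah is at the top.

Nikhil -> Idris -> Farah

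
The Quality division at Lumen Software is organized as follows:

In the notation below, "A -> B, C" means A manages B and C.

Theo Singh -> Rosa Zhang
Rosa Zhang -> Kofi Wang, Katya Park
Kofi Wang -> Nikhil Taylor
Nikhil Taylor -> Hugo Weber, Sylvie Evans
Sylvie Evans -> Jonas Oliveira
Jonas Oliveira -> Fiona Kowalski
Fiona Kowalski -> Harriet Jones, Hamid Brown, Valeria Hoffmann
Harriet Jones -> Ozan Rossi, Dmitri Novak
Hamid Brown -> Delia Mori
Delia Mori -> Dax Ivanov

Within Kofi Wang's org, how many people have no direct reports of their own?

5

The people in Kofi Wang's organization with no one reporting to them are Valeria Hoffmann, Dax Ivanov, Dmitri Novak, Ozan Rossi, Hugo Weber. That is 5.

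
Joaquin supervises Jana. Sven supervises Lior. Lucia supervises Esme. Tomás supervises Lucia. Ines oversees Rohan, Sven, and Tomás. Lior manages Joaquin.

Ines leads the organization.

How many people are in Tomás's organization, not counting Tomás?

2

Tomás directly manages Lucia. Under Lucia: Esme (1). That's 2 in total.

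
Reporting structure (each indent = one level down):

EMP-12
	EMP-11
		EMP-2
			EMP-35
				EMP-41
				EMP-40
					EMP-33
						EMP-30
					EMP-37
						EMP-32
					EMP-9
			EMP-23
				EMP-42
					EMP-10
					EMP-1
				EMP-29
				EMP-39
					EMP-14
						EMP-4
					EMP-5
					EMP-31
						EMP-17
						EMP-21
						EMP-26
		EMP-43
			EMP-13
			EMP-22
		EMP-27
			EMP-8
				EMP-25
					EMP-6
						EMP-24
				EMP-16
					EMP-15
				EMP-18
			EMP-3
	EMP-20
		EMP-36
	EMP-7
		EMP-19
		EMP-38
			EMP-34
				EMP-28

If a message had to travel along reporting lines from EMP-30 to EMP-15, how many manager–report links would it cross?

9

EMP-30 is 5 levels below EMP-11, and EMP-15 is 4 levels below EMP-11 (their lowest common manager). The shortest path runs up from EMP-30 to EMP-11 and back down to EMP-15: 5 + 4 = 9 links.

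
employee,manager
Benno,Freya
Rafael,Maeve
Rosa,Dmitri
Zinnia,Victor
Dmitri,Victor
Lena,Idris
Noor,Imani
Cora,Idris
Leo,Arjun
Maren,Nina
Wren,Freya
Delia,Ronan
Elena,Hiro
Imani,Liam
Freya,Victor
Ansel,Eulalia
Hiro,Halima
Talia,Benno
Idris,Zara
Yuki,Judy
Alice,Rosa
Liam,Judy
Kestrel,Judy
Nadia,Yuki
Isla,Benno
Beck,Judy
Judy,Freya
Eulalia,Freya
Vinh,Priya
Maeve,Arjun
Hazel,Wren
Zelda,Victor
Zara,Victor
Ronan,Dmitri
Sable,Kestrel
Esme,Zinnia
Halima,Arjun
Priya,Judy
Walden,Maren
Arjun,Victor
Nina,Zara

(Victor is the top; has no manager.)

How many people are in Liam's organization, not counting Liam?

2

Liam directly manages Imani. Under Imani: Noor (1). That's 2 in total.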